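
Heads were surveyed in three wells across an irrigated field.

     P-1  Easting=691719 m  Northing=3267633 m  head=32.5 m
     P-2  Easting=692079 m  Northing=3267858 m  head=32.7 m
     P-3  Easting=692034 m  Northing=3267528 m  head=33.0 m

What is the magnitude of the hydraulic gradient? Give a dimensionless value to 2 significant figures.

0.0016

Differences from P-1: to P-2 (Δx, Δy, Δh) = (360, 225, +0.2); to P-3 = (315, -105, +0.5).
Determinant of the coordinate differences = 360·(-105) − 315·225 = -108675.
∂h/∂x = [(+0.2)·(-105) − (+0.5)·225] / -108675 = +0.001228
∂h/∂y = [360·(+0.5) − 315·(+0.2)] / -108675 = -0.001077
|∇h| = √(0.001228² + -0.001077²) = 0.001633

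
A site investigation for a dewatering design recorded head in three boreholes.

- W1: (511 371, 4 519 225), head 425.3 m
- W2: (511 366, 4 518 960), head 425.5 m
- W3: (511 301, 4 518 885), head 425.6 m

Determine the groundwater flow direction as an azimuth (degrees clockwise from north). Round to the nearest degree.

Taking W1 as reference: W2−W1 = (-5, -265, +0.2); W3−W1 = (-70, -340, +0.3).
Determinant of the coordinate differences = (-5)·(-340) − (-70)·(-265) = -16850.
∂h/∂x = [(+0.2)·(-340) − (+0.3)·(-265)] / -16850 = -0.0006825
∂h/∂y = [(-5)·(+0.3) − (-70)·(+0.2)] / -16850 = -0.0007418
Flow direction (−∇h) has components (+0.0006825 E, +0.0007418 N).
Azimuth = atan2(E, N) = atan2(+0.0006825, +0.0007418) = 42.6° ≈ 043°.

043°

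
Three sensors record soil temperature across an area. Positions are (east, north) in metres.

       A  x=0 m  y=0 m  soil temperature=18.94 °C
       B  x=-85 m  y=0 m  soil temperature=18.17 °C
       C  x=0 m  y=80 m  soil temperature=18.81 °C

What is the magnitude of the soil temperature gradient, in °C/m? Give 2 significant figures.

0.0092 °C/m

∂T/∂x = (18.17 − 18.94) / (-85 − 0) = +0.009059
∂T/∂y = (18.81 − 18.94) / (80 − 0) = -0.001625
|∇f| = √(0.009059² + -0.001625²) = 0.009204 °C/m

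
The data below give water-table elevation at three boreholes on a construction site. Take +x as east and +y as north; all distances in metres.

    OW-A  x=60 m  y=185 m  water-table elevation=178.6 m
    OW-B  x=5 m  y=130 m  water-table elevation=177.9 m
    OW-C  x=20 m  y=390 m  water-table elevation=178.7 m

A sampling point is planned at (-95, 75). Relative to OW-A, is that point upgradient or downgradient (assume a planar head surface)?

downgradient

Taking OW-A as reference: OW-B−OW-A = (-55, -55, -0.7); OW-C−OW-A = (-40, 205, +0.1).
Solve a·Δx + b·Δy = Δh: det = (-55)·205 − (-40)·(-55) = -13475.
∂h/∂x = [(-0.7)·205 − (+0.1)·(-55)] / -13475 = +0.01024
∂h/∂y = [(-55)·(+0.1) − (-40)·(-0.7)] / -13475 = +0.002486
Head at (-95, 75) = 178.6 + (+0.01024)·(-155) + (+0.002486)·(-110) = 176.74 m.
That is lower than the 178.6 m at OW-A, so the point is downgradient.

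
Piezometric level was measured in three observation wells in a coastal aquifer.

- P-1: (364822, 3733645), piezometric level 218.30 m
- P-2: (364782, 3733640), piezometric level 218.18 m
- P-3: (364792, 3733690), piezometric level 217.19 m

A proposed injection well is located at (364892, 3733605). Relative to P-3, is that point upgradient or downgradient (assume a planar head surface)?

Differences from P-1: to P-2 (Δx, Δy, Δh) = (-40, -5, -0.12); to P-3 = (-30, 45, -1.11).
Determinant of the coordinate differences = (-40)·45 − (-30)·(-5) = -1950.
∂h/∂x = [(-0.12)·45 − (-1.11)·(-5)] / -1950 = +0.005615
∂h/∂y = [(-40)·(-1.11) − (-30)·(-0.12)] / -1950 = -0.02092
Head at (364892, 3733605) = 218.30 + (+0.005615)·(70) + (-0.02092)·(-40) = 219.53 m.
That is higher than the 217.19 m at P-3, so the point is upgradient.

upgradient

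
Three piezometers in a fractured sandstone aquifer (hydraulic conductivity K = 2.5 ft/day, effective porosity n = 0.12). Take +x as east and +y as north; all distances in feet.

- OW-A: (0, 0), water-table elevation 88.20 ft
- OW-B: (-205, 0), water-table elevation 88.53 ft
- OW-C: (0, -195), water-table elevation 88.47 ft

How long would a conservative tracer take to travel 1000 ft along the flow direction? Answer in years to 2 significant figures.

62 years

∂h/∂x = (88.53 − 88.20) / (-205 − 0) = -0.001610
∂h/∂y = (88.47 − 88.20) / (-195 − 0) = -0.001385
|∇h| = √(-0.001610² + -0.001385²) = 0.002124
Seepage velocity v = K·i/n = 2.5 × 0.002124 / 0.12 = 0.04425 ft/day.
t = 1000 / 0.04425 = 2.26e+04 days = 61.9 years.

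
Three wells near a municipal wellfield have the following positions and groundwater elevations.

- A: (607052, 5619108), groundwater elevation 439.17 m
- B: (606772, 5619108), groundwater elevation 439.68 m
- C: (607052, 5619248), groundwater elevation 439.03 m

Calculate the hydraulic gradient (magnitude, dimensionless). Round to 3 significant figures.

∂h/∂x = (439.68 − 439.17) / (606772 − 607052) = -0.001821
∂h/∂y = (439.03 − 439.17) / (5619248 − 5619108) = -0.001000
|∇h| = √(-0.001821² + -0.001000²) = 0.002078

0.00208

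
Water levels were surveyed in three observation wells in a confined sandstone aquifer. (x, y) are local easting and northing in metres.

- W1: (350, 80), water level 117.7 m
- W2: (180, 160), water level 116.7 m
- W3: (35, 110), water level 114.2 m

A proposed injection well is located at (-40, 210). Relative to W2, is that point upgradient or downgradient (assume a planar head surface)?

downgradient

Three-point gradient (reference W1): Δ to W2 = (-170, 80, -1.0), Δ to W3 = (-315, 30, -3.5).
∂h/∂x = +0.01244, ∂h/∂y = +0.01393 (det = 20100).
Head at (-40, 210) = 117.7 + (+0.01244)·(-390) + (+0.01393)·(130) = 114.66 m.
That is lower than the 116.7 m at W2, so the point is downgradient.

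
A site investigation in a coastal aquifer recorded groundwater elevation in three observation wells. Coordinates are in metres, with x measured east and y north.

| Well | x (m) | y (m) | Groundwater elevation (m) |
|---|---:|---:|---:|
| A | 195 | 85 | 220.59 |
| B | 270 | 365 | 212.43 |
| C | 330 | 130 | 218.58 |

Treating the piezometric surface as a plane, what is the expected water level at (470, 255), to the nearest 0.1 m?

214.3 m

Differences from A: to B (Δx, Δy, Δh) = (75, 280, -8.16); to C = (135, 45, -2.01).
Solve a·Δx + b·Δy = Δh: det = 75·45 − 135·280 = -34425.
∂h/∂x = [(-8.16)·45 − (-2.01)·280] / -34425 = -0.005682
∂h/∂y = [75·(-2.01) − 135·(-8.16)] / -34425 = -0.02762
h(470, 255) = 220.59 + (-0.005682)·(275) + (-0.02762)·(170) = 220.59 -1.563 -4.696 = 214.332 m.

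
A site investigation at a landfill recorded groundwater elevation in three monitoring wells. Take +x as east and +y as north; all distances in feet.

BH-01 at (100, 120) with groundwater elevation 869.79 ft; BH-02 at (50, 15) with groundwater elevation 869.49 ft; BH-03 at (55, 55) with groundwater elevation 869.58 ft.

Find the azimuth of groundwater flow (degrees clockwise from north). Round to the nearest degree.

Differences from BH-01: to BH-02 (Δx, Δy, Δh) = (-50, -105, -0.30); to BH-03 = (-45, -65, -0.21).
Solve a·Δx + b·Δy = Δh: det = (-50)·(-65) − (-45)·(-105) = -1475.
∂h/∂x = [(-0.30)·(-65) − (-0.21)·(-105)] / -1475 = +0.001729
∂h/∂y = [(-50)·(-0.21) − (-45)·(-0.30)] / -1475 = +0.002034
Flow direction (−∇h) has components (-0.001729 E, -0.002034 N).
Azimuth = atan2(E, N) = atan2(-0.001729, -0.002034) = 220.4° ≈ 220°.

220°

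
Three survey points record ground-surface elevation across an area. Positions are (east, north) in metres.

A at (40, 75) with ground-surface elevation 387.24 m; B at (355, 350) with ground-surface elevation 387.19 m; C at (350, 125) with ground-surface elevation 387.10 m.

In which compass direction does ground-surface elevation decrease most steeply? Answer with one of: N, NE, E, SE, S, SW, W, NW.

Three-point gradient (reference A): Δ to B = (315, 275, -0.05), Δ to C = (310, 50, -0.14).
∂z/∂x = -0.0005180, ∂z/∂y = +0.0004115 (det = -69500).
Steepest decrease is along −∇f = (+0.0005180 E, -0.0004115 N) → southeast.

SE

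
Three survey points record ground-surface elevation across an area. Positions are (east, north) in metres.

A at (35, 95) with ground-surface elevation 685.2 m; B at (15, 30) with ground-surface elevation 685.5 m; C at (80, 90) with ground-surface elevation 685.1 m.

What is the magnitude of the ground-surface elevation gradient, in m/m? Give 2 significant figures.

0.0046 m/m

Three-point gradient (reference A): Δ to B = (-20, -65, +0.3), Δ to C = (45, -5, -0.1).
∂z/∂x = -0.002645, ∂z/∂y = -0.003802 (det = 3025).
|∇f| = √(-0.002645² + -0.003802²) = 0.004632 m/m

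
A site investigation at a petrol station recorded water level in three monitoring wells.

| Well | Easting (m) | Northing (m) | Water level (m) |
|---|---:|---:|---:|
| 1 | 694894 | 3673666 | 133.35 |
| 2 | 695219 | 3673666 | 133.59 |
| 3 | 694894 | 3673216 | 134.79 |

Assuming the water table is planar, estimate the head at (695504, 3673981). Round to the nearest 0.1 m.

132.8 m

∂h/∂x = (133.59 − 133.35) / (695219 − 694894) = +0.0007385
∂h/∂y = (134.79 − 133.35) / (3673216 − 3673666) = -0.003200
h(695504, 3673981) = 133.35 + (+0.0007385)·(610) + (-0.003200)·(315) = 133.35 +0.450 -1.008 = 132.792 m.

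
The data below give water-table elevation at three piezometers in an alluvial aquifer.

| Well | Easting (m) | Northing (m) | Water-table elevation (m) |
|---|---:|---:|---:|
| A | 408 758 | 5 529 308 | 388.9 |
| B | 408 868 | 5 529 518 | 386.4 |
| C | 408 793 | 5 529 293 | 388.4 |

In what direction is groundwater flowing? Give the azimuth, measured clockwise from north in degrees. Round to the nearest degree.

077°

Differences from A: to B (Δx, Δy, Δh) = (110, 210, -2.5); to C = (35, -15, -0.5).
Determinant of the coordinate differences = 110·(-15) − 35·210 = -9000.
∂h/∂x = [(-2.5)·(-15) − (-0.5)·210] / -9000 = -0.01583
∂h/∂y = [110·(-0.5) − 35·(-2.5)] / -9000 = -0.003611
Flow direction (−∇h) has components (+0.01583 E, +0.003611 N).
Azimuth = atan2(E, N) = atan2(+0.01583, +0.003611) = 77.2° ≈ 077°.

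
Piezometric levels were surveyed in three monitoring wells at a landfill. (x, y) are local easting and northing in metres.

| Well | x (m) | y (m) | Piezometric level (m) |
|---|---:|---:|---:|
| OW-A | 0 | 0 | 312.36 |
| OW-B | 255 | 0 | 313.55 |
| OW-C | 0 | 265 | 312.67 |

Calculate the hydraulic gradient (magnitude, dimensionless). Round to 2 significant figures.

0.0048

∂h/∂x = (313.55 − 312.36) / (255 − 0) = +0.004667
∂h/∂y = (312.67 − 312.36) / (265 − 0) = +0.001170
|∇h| = √(0.004667² + 0.001170²) = 0.004811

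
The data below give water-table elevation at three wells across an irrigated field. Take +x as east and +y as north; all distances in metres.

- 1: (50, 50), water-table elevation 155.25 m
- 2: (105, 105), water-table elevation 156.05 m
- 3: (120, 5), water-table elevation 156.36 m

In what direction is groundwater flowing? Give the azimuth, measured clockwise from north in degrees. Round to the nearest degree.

273°

With h = a·x + b·y + c and 1 as origin, the differences give:
  55·a + 55·b = +0.80
  70·a + (-45)·b = +1.11
Eliminate b (×(-45) and ×55, subtract): -6325·a = -97.050 → a = ∂h/∂x = +0.01534
Back-substitute: b = ∂h/∂y = -0.0007984.
Flow direction (−∇h) has components (-0.01534 E, +0.0007984 N).
Azimuth = atan2(E, N) = atan2(-0.01534, +0.0007984) = 273.0° ≈ 273°.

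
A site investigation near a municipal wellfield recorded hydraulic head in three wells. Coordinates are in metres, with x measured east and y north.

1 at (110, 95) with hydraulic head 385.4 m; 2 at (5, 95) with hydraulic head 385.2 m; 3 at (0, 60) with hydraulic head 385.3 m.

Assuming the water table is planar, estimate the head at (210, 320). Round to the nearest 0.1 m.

384.9 m

With h = a·x + b·y + c and 1 as origin, the differences give:
  (-105)·a + 0·b = -0.2
  (-110)·a + (-35)·b = -0.1
Eliminate b (×(-35) and ×0, subtract): 3675·a = 7.00 → a = ∂h/∂x = +0.001905
Back-substitute: b = ∂h/∂y = -0.003129.
h(210, 320) = 385.4 + (+0.001905)·(100) + (-0.003129)·(225) = 385.4 +0.190 -0.704 = 384.886 m.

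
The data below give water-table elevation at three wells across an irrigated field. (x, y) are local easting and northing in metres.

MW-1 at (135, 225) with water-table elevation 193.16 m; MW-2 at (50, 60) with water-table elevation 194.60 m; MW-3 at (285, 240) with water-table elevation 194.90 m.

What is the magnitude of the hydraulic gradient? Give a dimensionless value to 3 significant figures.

0.0203

With h = a·x + b·y + c and MW-1 as origin, the differences give:
  (-85)·a + (-165)·b = +1.44
  150·a + 15·b = +1.74
Eliminate b (×15 and ×(-165), subtract): 23475·a = 308.700 → a = ∂h/∂x = +0.01315
Back-substitute: b = ∂h/∂y = -0.01550.
|∇h| = √(0.01315² + -0.01550²) = 0.02033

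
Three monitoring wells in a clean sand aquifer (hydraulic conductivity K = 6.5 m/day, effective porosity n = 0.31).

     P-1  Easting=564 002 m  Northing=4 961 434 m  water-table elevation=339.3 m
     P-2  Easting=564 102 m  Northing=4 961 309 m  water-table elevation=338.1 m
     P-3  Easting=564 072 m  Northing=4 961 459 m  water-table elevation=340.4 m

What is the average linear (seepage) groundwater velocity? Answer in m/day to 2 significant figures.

Three-point gradient (reference P-1): Δ to P-2 = (100, -125, -1.2), Δ to P-3 = (70, 25, +1.1).
∂h/∂x = +0.009556, ∂h/∂y = +0.01724 (det = 11250).
|∇h| = √(0.009556² + 0.01724²) = 0.01971
Seepage velocity v = K·i/n = 6.5 × 0.01971 / 0.31 = 0.4133 m/day.

0.41 m/day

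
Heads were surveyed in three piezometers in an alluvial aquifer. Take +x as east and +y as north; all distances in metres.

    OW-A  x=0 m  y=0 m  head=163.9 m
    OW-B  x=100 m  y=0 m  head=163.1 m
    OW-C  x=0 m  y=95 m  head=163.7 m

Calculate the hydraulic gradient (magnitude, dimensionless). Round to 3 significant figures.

0.00827

∂h/∂x = (163.1 − 163.9) / (100 − 0) = -0.008000
∂h/∂y = (163.7 − 163.9) / (95 − 0) = -0.002105
|∇h| = √(-0.008000² + -0.002105²) = 0.008272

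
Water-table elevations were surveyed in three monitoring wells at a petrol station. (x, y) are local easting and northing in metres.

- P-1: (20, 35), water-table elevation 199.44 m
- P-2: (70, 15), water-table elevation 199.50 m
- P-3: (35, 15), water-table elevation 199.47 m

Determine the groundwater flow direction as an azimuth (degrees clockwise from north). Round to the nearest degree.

315°

Taking P-1 as reference: P-2−P-1 = (50, -20, +0.06); P-3−P-1 = (15, -20, +0.03).
Determinant of the coordinate differences = 50·(-20) − 15·(-20) = -700.
∂h/∂x = [(+0.06)·(-20) − (+0.03)·(-20)] / -700 = +0.0008571
∂h/∂y = [50·(+0.03) − 15·(+0.06)] / -700 = -0.0008571
Flow direction (−∇h) has components (-0.0008571 E, +0.0008571 N).
Azimuth = atan2(E, N) = atan2(-0.0008571, +0.0008571) = 315.0° ≈ 315°.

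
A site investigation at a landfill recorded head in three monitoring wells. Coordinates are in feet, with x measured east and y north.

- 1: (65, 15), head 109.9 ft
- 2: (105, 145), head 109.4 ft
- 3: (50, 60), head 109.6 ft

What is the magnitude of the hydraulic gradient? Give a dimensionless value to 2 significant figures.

0.0068

Differences from 1: to 2 (Δx, Δy, Δh) = (40, 130, -0.5); to 3 = (-15, 45, -0.3).
Solve a·Δx + b·Δy = Δh: det = 40·45 − (-15)·130 = 3750.
∂h/∂x = [(-0.5)·45 − (-0.3)·130] / 3750 = +0.004400
∂h/∂y = [40·(-0.3) − (-15)·(-0.5)] / 3750 = -0.005200
|∇h| = √(0.004400² + -0.005200²) = 0.006812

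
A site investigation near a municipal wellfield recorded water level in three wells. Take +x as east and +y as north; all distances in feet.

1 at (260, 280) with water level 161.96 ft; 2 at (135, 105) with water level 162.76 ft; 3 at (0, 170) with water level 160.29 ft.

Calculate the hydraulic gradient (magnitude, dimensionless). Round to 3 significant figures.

0.0178

Taking 1 as reference: 2−1 = (-125, -175, +0.80); 3−1 = (-260, -110, -1.67).
Solve a·Δx + b·Δy = Δh: det = (-125)·(-110) − (-260)·(-175) = -31750.
∂h/∂x = [(+0.80)·(-110) − (-1.67)·(-175)] / -31750 = +0.01198
∂h/∂y = [(-125)·(-1.67) − (-260)·(+0.80)] / -31750 = -0.01313
|∇h| = √(0.01198² + -0.01313²) = 0.01777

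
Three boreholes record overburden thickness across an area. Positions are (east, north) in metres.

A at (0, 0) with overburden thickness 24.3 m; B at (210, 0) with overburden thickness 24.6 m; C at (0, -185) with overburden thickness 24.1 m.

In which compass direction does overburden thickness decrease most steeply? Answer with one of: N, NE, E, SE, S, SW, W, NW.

SW

∂d/∂x = (24.6 − 24.3) / (210 − 0) = +0.001429
∂d/∂y = (24.1 − 24.3) / (-185 − 0) = +0.001081
Steepest decrease is along −∇f = (-0.001429 E, -0.001081 N) → southwest.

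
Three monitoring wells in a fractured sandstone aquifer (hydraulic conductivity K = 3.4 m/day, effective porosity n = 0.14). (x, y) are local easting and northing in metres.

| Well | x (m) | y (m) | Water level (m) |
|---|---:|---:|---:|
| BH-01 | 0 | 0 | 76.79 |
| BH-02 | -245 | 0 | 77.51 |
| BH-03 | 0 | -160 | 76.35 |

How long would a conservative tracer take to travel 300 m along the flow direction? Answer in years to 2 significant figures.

∂h/∂x = (77.51 − 76.79) / (-245 − 0) = -0.002939
∂h/∂y = (76.35 − 76.79) / (-160 − 0) = +0.002750
|∇h| = √(-0.002939² + 0.002750²) = 0.004025
Seepage velocity v = K·i/n = 3.4 × 0.004025 / 0.14 = 0.09775 m/day.
t = 300 / 0.09775 = 3069 days = 8.4 years.

8.4 years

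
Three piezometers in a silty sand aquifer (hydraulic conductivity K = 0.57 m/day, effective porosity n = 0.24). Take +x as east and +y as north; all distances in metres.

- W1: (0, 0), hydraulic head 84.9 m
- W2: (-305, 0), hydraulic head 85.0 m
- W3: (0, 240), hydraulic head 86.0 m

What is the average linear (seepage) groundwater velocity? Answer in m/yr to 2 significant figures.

4.0 m/yr

∂h/∂x = (85.0 − 84.9) / (-305 − 0) = -0.0003279
∂h/∂y = (86.0 − 84.9) / (240 − 0) = +0.004583
|∇h| = √(-0.0003279² + 0.004583²) = 0.004595
Seepage velocity v = K·i/n = 0.57 × 0.004595 / 0.24 = 0.01091 m/day = 3.985 m/yr.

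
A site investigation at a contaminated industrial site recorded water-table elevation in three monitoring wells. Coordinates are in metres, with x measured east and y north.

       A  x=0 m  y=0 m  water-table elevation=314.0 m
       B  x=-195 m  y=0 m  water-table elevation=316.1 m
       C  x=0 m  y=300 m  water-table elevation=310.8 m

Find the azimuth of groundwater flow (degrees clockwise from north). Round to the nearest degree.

∂h/∂x = (316.1 − 314.0) / (-195 − 0) = -0.01077
∂h/∂y = (310.8 − 314.0) / (300 − 0) = -0.01067
Flow direction (−∇h) has components (+0.01077 E, +0.01067 N).
Azimuth = atan2(E, N) = atan2(+0.01077, +0.01067) = 45.3° ≈ 045°.

045°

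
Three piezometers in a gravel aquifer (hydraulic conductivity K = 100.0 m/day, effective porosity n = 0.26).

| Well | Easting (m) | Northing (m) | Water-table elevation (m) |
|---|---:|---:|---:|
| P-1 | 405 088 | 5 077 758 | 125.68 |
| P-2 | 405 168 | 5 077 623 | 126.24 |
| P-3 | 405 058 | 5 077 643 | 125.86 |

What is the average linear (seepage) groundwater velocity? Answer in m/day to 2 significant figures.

1.5 m/day

With h = a·x + b·y + c and P-1 as origin, the differences give:
  80·a + (-135)·b = +0.56
  (-30)·a + (-115)·b = +0.18
Eliminate b (×(-115) and ×(-135), subtract): -13250·a = -40.100 → a = ∂h/∂x = +0.003026
Back-substitute: b = ∂h/∂y = -0.002355.
|∇h| = √(0.003026² + -0.002355²) = 0.003834
Seepage velocity v = K·i/n = 100.0 × 0.003834 / 0.26 = 1.475 m/day.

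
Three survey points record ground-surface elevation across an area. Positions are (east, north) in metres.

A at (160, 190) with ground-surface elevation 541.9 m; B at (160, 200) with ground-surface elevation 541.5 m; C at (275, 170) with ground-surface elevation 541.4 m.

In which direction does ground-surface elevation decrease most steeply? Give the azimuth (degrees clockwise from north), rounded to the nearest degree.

016°

Differences from A: to B (Δx, Δy, Δh) = (0, 10, -0.4); to C = (115, -20, -0.5).
Solve a·Δx + b·Δy = Δz: det = 0·(-20) − 115·10 = -1150.
∂z/∂x = [(-0.4)·(-20) − (-0.5)·10] / -1150 = -0.01130
∂z/∂y = [0·(-0.5) − 115·(-0.4)] / -1150 = -0.04000
Steepest decrease is along −∇f: components (+0.01130 E, +0.04000 N).
Azimuth = atan2(+0.01130, +0.04000) = 15.8° ≈ 016°.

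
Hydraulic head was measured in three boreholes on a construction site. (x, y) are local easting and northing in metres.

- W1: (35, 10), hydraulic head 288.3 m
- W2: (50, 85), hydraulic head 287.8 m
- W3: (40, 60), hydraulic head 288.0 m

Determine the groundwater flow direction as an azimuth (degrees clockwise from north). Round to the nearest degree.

Differences from W1: to W2 (Δx, Δy, Δh) = (15, 75, -0.5); to W3 = (5, 50, -0.3).
Determinant of the coordinate differences = 15·50 − 5·75 = 375.
∂h/∂x = [(-0.5)·50 − (-0.3)·75] / 375 = -0.006667
∂h/∂y = [15·(-0.3) − 5·(-0.5)] / 375 = -0.005333
Flow direction (−∇h) has components (+0.006667 E, +0.005333 N).
Azimuth = atan2(E, N) = atan2(+0.006667, +0.005333) = 51.3° ≈ 051°.

051°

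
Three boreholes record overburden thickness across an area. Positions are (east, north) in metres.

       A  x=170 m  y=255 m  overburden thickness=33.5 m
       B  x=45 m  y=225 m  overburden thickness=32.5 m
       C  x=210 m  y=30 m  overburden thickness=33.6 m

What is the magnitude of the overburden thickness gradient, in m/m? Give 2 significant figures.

0.0078 m/m

Taking A as reference: B−A = (-125, -30, -1.0); C−A = (40, -225, +0.1).
Determinant of the coordinate differences = (-125)·(-225) − 40·(-30) = 29325.
∂d/∂x = [(-1.0)·(-225) − (+0.1)·(-30)] / 29325 = +0.007775
∂d/∂y = [(-125)·(+0.1) − 40·(-1.0)] / 29325 = +0.0009378
|∇f| = √(0.007775² + 0.0009378²) = 0.007831 m/m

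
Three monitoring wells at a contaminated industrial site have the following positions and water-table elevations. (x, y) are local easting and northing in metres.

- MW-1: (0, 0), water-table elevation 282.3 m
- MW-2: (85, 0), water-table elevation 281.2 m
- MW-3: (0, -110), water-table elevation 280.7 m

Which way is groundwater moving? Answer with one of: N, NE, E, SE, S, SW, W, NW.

∂h/∂x = (281.2 − 282.3) / (85 − 0) = -0.01294
∂h/∂y = (280.7 − 282.3) / (-110 − 0) = +0.01455
Flow = −∇h = (+0.01294 east, -0.01455 north), which points southeast.

SE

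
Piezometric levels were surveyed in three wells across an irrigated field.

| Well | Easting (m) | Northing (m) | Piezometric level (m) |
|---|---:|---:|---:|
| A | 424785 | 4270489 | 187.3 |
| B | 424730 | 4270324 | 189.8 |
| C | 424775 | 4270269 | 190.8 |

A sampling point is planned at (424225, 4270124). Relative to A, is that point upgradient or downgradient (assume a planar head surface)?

upgradient

With h = a·x + b·y + c and A as origin, the differences give:
  (-55)·a + (-165)·b = +2.5
  (-10)·a + (-220)·b = +3.5
Eliminate b (×(-220) and ×(-165), subtract): 10450·a = 27.50 → a = ∂h/∂x = +0.002632
Back-substitute: b = ∂h/∂y = -0.01603.
Head at (424225, 4270124) = 187.3 + (+0.002632)·(-560) + (-0.01603)·(-365) = 191.68 m.
That is higher than the 187.3 m at A, so the point is upgradient.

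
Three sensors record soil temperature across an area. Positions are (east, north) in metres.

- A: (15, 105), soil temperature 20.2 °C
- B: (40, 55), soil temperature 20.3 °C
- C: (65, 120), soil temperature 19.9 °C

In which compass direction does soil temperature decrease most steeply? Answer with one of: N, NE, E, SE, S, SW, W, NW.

NE

Differences from A: to B (Δx, Δy, Δh) = (25, -50, +0.1); to C = (50, 15, -0.3).
Solve a·Δx + b·Δy = ΔT: det = 25·15 − 50·(-50) = 2875.
∂T/∂x = [(+0.1)·15 − (-0.3)·(-50)] / 2875 = -0.004696
∂T/∂y = [25·(-0.3) − 50·(+0.1)] / 2875 = -0.004348
Steepest decrease is along −∇f = (+0.004696 E, +0.004348 N) → northeast.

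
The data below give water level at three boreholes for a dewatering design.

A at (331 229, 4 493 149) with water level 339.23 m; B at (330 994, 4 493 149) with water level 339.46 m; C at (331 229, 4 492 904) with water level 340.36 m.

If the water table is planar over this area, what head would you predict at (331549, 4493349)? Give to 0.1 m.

∂h/∂x = (339.46 − 339.23) / (330994 − 331229) = -0.0009787
∂h/∂y = (340.36 − 339.23) / (4492904 − 4493149) = -0.004612
h(331549, 4493349) = 339.23 + (-0.0009787)·(320) + (-0.004612)·(200) = 339.23 -0.313 -0.922 = 337.994 m.

338.0 m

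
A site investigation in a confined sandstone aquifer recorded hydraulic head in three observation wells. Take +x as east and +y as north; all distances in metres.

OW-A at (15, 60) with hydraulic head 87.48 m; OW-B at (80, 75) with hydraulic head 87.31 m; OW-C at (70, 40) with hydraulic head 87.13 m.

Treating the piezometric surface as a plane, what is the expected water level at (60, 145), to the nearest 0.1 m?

With h = a·x + b·y + c and OW-A as origin, the differences give:
  65·a + 15·b = -0.17
  55·a + (-20)·b = -0.35
Eliminate b (×(-20) and ×15, subtract): -2125·a = 8.650 → a = ∂h/∂x = -0.004071
Back-substitute: b = ∂h/∂y = +0.006306.
h(60, 145) = 87.48 + (-0.004071)·(45) + (+0.006306)·(85) = 87.48 -0.183 +0.536 = 87.833 m.

87.8 m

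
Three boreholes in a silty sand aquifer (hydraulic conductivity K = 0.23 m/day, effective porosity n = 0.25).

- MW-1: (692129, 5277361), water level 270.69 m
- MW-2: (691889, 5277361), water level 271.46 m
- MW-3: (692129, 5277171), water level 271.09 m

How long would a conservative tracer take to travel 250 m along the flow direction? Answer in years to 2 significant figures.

190 years

∂h/∂x = (271.46 − 270.69) / (691889 − 692129) = -0.003208
∂h/∂y = (271.09 − 270.69) / (5277171 − 5277361) = -0.002105
|∇h| = √(-0.003208² + -0.002105²) = 0.003837
Seepage velocity v = K·i/n = 0.23 × 0.003837 / 0.25 = 0.00353 m/day.
t = 250 / 0.00353 = 7.082e+04 days = 194 years.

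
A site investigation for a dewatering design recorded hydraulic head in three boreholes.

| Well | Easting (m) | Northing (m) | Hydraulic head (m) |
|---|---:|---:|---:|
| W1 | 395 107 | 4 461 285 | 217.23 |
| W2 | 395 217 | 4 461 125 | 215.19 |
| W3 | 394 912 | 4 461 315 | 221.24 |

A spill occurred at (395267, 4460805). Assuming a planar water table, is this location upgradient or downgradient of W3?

With h = a·x + b·y + c and W1 as origin, the differences give:
  110·a + (-160)·b = -2.04
  (-195)·a + 30·b = +4.01
Eliminate b (×30 and ×(-160), subtract): -27900·a = 580.400 → a = ∂h/∂x = -0.02080
Back-substitute: b = ∂h/∂y = -0.001552.
Head at (395267, 4460805) = 217.23 + (-0.02080)·(160) + (-0.001552)·(-480) = 214.65 m.
That is lower than the 221.24 m at W3, so the point is downgradient.

downgradient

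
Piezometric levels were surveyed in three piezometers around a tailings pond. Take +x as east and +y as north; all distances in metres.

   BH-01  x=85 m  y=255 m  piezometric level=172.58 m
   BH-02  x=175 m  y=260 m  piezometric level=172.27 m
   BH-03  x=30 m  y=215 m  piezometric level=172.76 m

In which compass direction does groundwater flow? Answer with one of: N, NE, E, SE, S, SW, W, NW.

E

Differences from BH-01: to BH-02 (Δx, Δy, Δh) = (90, 5, -0.31); to BH-03 = (-55, -40, +0.18).
Determinant of the coordinate differences = 90·(-40) − (-55)·5 = -3325.
∂h/∂x = [(-0.31)·(-40) − (+0.18)·5] / -3325 = -0.003459
∂h/∂y = [90·(+0.18) − (-55)·(-0.31)] / -3325 = +0.0002556
Flow = −∇h = (+0.003459 east, -0.0002556 north), which points east.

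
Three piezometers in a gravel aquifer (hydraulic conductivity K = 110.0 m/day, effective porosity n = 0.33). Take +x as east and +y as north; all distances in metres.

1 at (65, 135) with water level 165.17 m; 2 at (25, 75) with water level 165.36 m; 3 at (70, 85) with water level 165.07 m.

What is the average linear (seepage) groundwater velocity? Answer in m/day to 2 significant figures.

Differences from 1: to 2 (Δx, Δy, Δh) = (-40, -60, +0.19); to 3 = (5, -50, -0.10).
Solve a·Δx + b·Δy = Δh: det = (-40)·(-50) − 5·(-60) = 2300.
∂h/∂x = [(+0.19)·(-50) − (-0.10)·(-60)] / 2300 = -0.006739
∂h/∂y = [(-40)·(-0.10) − 5·(+0.19)] / 2300 = +0.001326
|∇h| = √(-0.006739² + 0.001326²) = 0.006868
Seepage velocity v = K·i/n = 110.0 × 0.006868 / 0.33 = 2.289 m/day.

2.3 m/day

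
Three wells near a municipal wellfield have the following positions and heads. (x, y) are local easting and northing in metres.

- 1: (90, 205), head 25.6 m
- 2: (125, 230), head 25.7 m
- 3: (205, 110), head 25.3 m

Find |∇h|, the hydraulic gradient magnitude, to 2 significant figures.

0.0036

Three-point gradient (reference 1): Δ to 2 = (35, 25, +0.1), Δ to 3 = (115, -95, -0.3).
∂h/∂x = +0.0003226, ∂h/∂y = +0.003548 (det = -6200).
|∇h| = √(0.0003226² + 0.003548²) = 0.003563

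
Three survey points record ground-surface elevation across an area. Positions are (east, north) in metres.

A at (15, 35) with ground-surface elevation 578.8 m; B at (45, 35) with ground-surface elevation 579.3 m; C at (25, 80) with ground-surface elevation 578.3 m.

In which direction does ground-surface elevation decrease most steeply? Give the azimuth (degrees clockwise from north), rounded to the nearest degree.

312°

Three-point gradient (reference A): Δ to B = (30, 0, +0.5), Δ to C = (10, 45, -0.5).
∂z/∂x = +0.01667, ∂z/∂y = -0.01481 (det = 1350).
Steepest decrease is along −∇f: components (-0.01667 E, +0.01481 N).
Azimuth = atan2(-0.01667, +0.01481) = 311.6° ≈ 312°.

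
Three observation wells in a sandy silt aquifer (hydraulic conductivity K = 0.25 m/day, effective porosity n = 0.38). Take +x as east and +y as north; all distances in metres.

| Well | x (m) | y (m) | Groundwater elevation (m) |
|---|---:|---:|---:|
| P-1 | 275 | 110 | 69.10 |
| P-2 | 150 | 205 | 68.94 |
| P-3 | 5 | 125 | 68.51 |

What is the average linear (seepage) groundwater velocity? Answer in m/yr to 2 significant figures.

With h = a·x + b·y + c and P-1 as origin, the differences give:
  (-125)·a + 95·b = -0.16
  (-270)·a + 15·b = -0.59
Eliminate b (×15 and ×95, subtract): 23775·a = 53.650 → a = ∂h/∂x = +0.002257
Back-substitute: b = ∂h/∂y = +0.001285.
|∇h| = √(0.002257² + 0.001285²) = 0.002597
Seepage velocity v = K·i/n = 0.25 × 0.002597 / 0.38 = 0.001709 m/day = 0.6242 m/yr.

0.62 m/yr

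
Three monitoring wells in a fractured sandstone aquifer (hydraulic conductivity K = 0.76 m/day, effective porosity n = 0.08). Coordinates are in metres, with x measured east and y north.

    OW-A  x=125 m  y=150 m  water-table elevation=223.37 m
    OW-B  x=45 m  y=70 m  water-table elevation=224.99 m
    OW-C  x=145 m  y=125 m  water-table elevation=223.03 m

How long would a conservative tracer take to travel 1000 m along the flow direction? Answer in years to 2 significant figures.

15 years

Taking OW-A as reference: OW-B−OW-A = (-80, -80, +1.62); OW-C−OW-A = (20, -25, -0.34).
Solve a·Δx + b·Δy = Δh: det = (-80)·(-25) − 20·(-80) = 3600.
∂h/∂x = [(+1.62)·(-25) − (-0.34)·(-80)] / 3600 = -0.01881
∂h/∂y = [(-80)·(-0.34) − 20·(+1.62)] / 3600 = -0.001444
|∇h| = √(-0.01881² + -0.001444²) = 0.01887
Seepage velocity v = K·i/n = 0.76 × 0.01887 / 0.08 = 0.1793 m/day.
t = 1000 / 0.1793 = 5577 days = 15.3 years.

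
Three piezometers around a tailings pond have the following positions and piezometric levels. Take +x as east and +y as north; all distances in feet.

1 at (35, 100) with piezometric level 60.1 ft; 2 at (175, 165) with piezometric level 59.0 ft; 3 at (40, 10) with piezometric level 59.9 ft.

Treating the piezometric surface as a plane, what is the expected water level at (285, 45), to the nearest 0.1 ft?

Taking 1 as reference: 2−1 = (140, 65, -1.1); 3−1 = (5, -90, -0.2).
Determinant of the coordinate differences = 140·(-90) − 5·65 = -12925.
∂h/∂x = [(-1.1)·(-90) − (-0.2)·65] / -12925 = -0.008665
∂h/∂y = [140·(-0.2) − 5·(-1.1)] / -12925 = +0.001741
h(285, 45) = 60.1 + (-0.008665)·(250) + (+0.001741)·(-55) = 60.1 -2.166 -0.096 = 57.838 ft.

57.8 ft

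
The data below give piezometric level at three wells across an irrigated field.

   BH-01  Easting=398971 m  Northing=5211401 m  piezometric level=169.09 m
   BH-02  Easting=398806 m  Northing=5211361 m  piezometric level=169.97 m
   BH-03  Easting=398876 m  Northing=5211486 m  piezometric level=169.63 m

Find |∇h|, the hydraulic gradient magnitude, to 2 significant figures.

0.0054

With h = a·x + b·y + c and BH-01 as origin, the differences give:
  (-165)·a + (-40)·b = +0.88
  (-95)·a + 85·b = +0.54
Eliminate b (×85 and ×(-40), subtract): -17825·a = 96.400 → a = ∂h/∂x = -0.005408
Back-substitute: b = ∂h/∂y = +0.0003086.
|∇h| = √(-0.005408² + 0.0003086²) = 0.005417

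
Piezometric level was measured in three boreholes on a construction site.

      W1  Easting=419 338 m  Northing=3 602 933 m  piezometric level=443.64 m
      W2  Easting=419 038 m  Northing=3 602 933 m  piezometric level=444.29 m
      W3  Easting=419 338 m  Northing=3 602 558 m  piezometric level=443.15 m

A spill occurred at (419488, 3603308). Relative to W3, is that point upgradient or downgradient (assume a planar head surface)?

upgradient

∂h/∂x = (444.29 − 443.64) / (419038 − 419338) = -0.002167
∂h/∂y = (443.15 − 443.64) / (3602558 − 3602933) = +0.001307
Head at (419488, 3603308) = 443.64 + (-0.002167)·(150) + (+0.001307)·(375) = 443.80 m.
That is higher than the 443.15 m at W3, so the point is upgradient.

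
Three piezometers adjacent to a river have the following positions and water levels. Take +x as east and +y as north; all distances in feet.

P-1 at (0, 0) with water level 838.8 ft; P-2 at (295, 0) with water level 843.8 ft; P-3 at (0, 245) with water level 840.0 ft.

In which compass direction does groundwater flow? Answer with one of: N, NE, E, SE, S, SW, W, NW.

W

∂h/∂x = (843.8 − 838.8) / (295 − 0) = +0.01695
∂h/∂y = (840.0 − 838.8) / (245 − 0) = +0.004898
Flow = −∇h = (-0.01695 east, -0.004898 north), which points west.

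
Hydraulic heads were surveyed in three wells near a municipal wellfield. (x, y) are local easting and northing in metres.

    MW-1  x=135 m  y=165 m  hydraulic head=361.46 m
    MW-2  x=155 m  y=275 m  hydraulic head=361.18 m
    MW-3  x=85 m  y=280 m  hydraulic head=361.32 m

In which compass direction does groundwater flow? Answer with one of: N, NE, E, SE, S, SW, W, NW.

NE

With h = a·x + b·y + c and MW-1 as origin, the differences give:
  20·a + 110·b = -0.28
  (-50)·a + 115·b = -0.14
Eliminate b (×115 and ×110, subtract): 7800·a = -16.800 → a = ∂h/∂x = -0.002154
Back-substitute: b = ∂h/∂y = -0.002154.
Flow = −∇h = (+0.002154 east, +0.002154 north), which points northeast.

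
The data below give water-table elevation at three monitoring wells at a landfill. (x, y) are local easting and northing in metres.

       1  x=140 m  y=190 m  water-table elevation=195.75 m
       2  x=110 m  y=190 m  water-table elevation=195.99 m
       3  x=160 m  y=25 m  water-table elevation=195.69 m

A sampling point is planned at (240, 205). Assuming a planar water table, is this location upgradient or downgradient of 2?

Taking 1 as reference: 2−1 = (-30, 0, +0.24); 3−1 = (20, -165, -0.06).
Determinant of the coordinate differences = (-30)·(-165) − 20·0 = 4950.
∂h/∂x = [(+0.24)·(-165) − (-0.06)·0] / 4950 = -0.008000
∂h/∂y = [(-30)·(-0.06) − 20·(+0.24)] / 4950 = -0.0006061
Head at (240, 205) = 195.75 + (-0.008000)·(100) + (-0.0006061)·(15) = 194.94 m.
That is lower than the 195.99 m at 2, so the point is downgradient.

downgradient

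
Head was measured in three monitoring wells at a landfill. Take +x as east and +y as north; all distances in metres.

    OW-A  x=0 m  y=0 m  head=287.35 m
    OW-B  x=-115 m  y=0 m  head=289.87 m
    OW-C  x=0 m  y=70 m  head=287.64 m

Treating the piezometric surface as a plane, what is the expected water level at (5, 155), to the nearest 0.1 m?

∂h/∂x = (289.87 − 287.35) / (-115 − 0) = -0.02191
∂h/∂y = (287.64 − 287.35) / (70 − 0) = +0.004143
h(5, 155) = 287.35 + (-0.02191)·(5) + (+0.004143)·(155) = 287.35 -0.110 +0.642 = 287.883 m.

287.9 m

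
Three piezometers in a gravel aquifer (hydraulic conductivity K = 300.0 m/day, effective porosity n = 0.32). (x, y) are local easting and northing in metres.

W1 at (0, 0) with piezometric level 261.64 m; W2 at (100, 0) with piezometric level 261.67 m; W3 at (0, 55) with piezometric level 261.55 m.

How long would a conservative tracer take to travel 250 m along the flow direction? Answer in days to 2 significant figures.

160 days

∂h/∂x = (261.67 − 261.64) / (100 − 0) = +0.0003000
∂h/∂y = (261.55 − 261.64) / (55 − 0) = -0.001636
|∇h| = √(0.0003000² + -0.001636²) = 0.001663
Seepage velocity v = K·i/n = 300.0 × 0.001663 / 0.32 = 1.559 m/day.
t = 250 / 1.559 = 160.4 days.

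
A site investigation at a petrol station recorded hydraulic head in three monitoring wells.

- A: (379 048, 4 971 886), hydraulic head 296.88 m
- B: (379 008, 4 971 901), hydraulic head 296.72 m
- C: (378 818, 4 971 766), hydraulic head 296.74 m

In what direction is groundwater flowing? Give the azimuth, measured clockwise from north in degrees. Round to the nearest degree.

326°

Differences from A: to B (Δx, Δy, Δh) = (-40, 15, -0.16); to C = (-230, -120, -0.14).
Solve a·Δx + b·Δy = Δh: det = (-40)·(-120) − (-230)·15 = 8250.
∂h/∂x = [(-0.16)·(-120) − (-0.14)·15] / 8250 = +0.002582
∂h/∂y = [(-40)·(-0.14) − (-230)·(-0.16)] / 8250 = -0.003782
Flow direction (−∇h) has components (-0.002582 E, +0.003782 N).
Azimuth = atan2(E, N) = atan2(-0.002582, +0.003782) = 325.7° ≈ 326°.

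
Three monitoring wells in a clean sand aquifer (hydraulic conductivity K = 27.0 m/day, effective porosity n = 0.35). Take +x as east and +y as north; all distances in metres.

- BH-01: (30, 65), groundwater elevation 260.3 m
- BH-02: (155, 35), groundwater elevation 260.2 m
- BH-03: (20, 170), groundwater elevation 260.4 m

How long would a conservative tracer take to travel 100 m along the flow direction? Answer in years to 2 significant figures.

With h = a·x + b·y + c and BH-01 as origin, the differences give:
  125·a + (-30)·b = -0.1
  (-10)·a + 105·b = +0.1
Eliminate b (×105 and ×(-30), subtract): 12825·a = -7.50 → a = ∂h/∂x = -0.0005848
Back-substitute: b = ∂h/∂y = +0.0008967.
|∇h| = √(-0.0005848² + 0.0008967²) = 0.001071
Seepage velocity v = K·i/n = 27.0 × 0.001071 / 0.35 = 0.08262 m/day.
t = 100 / 0.08262 = 1210 days = 3.31 years.

3.3 years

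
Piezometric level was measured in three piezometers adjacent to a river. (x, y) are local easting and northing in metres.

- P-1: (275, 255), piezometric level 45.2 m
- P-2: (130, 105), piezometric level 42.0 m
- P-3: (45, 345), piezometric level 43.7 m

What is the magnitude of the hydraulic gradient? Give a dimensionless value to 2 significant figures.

Differences from P-1: to P-2 (Δx, Δy, Δh) = (-145, -150, -3.2); to P-3 = (-230, 90, -1.5).
Solve a·Δx + b·Δy = Δh: det = (-145)·90 − (-230)·(-150) = -47550.
∂h/∂x = [(-3.2)·90 − (-1.5)·(-150)] / -47550 = +0.01079
∂h/∂y = [(-145)·(-1.5) − (-230)·(-3.2)] / -47550 = +0.01090
|∇h| = √(0.01079² + 0.01090²) = 0.01534

0.015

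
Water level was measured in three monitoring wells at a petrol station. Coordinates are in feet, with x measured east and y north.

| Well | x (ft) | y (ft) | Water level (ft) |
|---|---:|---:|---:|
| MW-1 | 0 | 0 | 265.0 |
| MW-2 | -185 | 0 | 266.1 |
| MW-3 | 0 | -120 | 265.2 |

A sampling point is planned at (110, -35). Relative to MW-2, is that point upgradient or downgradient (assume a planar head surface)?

∂h/∂x = (266.1 − 265.0) / (-185 − 0) = -0.005946
∂h/∂y = (265.2 − 265.0) / (-120 − 0) = -0.001667
Head at (110, -35) = 265.0 + (-0.005946)·(110) + (-0.001667)·(-35) = 264.40 ft.
That is lower than the 266.1 ft at MW-2, so the point is downgradient.

downgradient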